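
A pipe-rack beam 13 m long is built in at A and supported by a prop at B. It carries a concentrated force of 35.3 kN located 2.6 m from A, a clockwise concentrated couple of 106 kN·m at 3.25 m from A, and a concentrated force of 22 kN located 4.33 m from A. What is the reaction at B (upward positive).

R_B = 10.58 kN

Release the roller at B. Primary structure: cantilever fixed at A.
Primary-structure tip deflection at B by superposition:
  point load 35.3 at a = 2.6: Pa²(3L − a)/(6EI) = 1448/EI
  clockwise couple 106 at a = 3.25: M₀a(2L − a)/(2EI) = 3919/EI
  point load 22 at a = 4.33: Pa²(3L − a)/(6EI) = 2383/EI
  δ_0 = 7750/EI
Flexibility coefficient — unit upward force at B: δ_{BB} = L³/(3EI) = 732.3/EI.
Compatibility at B: δ_0 − R_B·δ_{BB} = 0, so R_B = 7750/732.3 = 10.58 kN.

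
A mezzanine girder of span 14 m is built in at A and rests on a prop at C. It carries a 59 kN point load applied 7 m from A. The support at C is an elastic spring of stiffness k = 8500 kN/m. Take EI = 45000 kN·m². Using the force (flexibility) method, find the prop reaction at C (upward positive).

Release the roller at C. Primary structure: cantilever fixed at A.
Primary-structure tip deflection at C by superposition:
  point load 59 at a = 7: Pa²(3L − a)/(6EI) = 16864/EI
Flexibility coefficient — unit upward force at C: δ_{CC} = L³/(3EI) = 914.7/EI.
With EI = 45000 kN·m²: δ_0 = 0.37476 m and δ_{CC} = 0.020326 m/kN.
Compatibility — the spring shortens by R_C/k under the reaction it provides: δ_0 − R_C·δ_{CC} = R_C/k. With 1/k = 0.000118 m/kN, R_C = δ_0 / (δ_{CC} + 1/k) = 0.37476 / (0.020326 + 0.000118) = 18.33 kN.

R_C = 18.33 kN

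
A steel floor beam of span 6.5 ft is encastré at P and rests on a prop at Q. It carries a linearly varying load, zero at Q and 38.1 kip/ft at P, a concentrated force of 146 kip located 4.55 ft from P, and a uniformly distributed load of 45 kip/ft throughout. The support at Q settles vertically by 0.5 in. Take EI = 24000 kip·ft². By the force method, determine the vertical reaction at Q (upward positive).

Take the reaction at Q as the redundant and release it; the primary structure is a cantilever fixed at P.
Primary-structure tip deflection at Q by superposition:
  triangular load, peak 38.1 at the fixed end: w₀L⁴/(30EI) = 2267/EI
  point load 146 at a = 4.55: Pa²(3L − a)/(6EI) = 7531/EI
  UDL 45: wL⁴/(8EI) = 10041/EI
  δ_0 = 19839/EI
Tip deflection under a unit load at Q: L³/(3EI) = 91.54/EI.
With EI = 24000 kip·ft²: δ_0 = 0.82663 ft and δ_{QQ} = 0.003814 ft/kip.
Compatibility — the beam at Q must follow the support down by 0.04167 ft: δ_0 − R_Q·δ_{QQ} = 0.04167, so R_Q = (0.82663 − 0.04167)/0.003814 = 205.8 kip.

R_Q = 205.8 kip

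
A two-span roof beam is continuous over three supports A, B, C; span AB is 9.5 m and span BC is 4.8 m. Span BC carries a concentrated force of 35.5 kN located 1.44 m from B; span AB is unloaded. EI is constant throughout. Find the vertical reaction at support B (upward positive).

Take M_B as the redundant. Released structure: two simple spans AB and BC with a hinge at B.
Discontinuity in slope at B on the released structure — sum the simple-span end rotations:
  span BC: point load 35.5 at a = 1.44: Pab(L + b)/(6LEI) = 48.67/EI
  relative rotation θ_0 = (0 + 48.67)/EI = 48.67/EI
A unit hogging moment at B produces rotation L₁/(3EI) + L₂/(3EI) = 4.767/EI.
Compatibility: M_B·(L₁+L₂)/(3EI) = θ_0, giving M_B = 10.21 kN·m (hogging).
Span AB, ΣM about A with M_B applied at B: R_B^{AB}·9.5 = 0 + 10.21, so R_B^{AB} = 1.075 kN and R_A = 0 − 1.075 = -1.075 kN.
Span BC, ΣM about C: R_B^{BC}·4.8 = 119.3 + 10.21, so R_B^{BC} = 26.98 kN and R_C = 35.5 − 26.98 = 8.523 kN.
R_B = 1.075 + 26.98 = 28.05 kN.

R_B = 28.05 kN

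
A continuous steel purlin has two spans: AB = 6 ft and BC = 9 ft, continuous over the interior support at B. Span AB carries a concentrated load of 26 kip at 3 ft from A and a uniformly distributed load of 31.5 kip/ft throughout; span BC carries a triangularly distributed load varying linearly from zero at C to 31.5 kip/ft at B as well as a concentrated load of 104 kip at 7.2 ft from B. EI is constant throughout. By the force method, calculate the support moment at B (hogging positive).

Take M_B as the redundant. Released structure: two simple spans AB and BC with a hinge at B.
Discontinuity in slope at B on the released structure — sum the simple-span end rotations:
  span AB: point load 26 at a = 3: Pab(L + a)/(6LEI) = 58.5/EI
  span AB: UDL 31.5: wL³/(24EI) = 283.5/EI
  span BC: triangular load, peak 31.5: w₀L³/(45EI) = 510.3/EI
  span BC: point load 104 at a = 7.2: Pab(L + b)/(6LEI) = 269.6/EI
  relative rotation θ_0 = (342 + 779.9)/EI = 1122/EI
A unit hogging moment at B produces rotation L₁/(3EI) + L₂/(3EI) = 5/EI.
Compatibility: M_B·(L₁+L₂)/(3EI) = θ_0, giving M_B = 224.4 kip·ft (hogging).

M_B = 224.4 kip·ft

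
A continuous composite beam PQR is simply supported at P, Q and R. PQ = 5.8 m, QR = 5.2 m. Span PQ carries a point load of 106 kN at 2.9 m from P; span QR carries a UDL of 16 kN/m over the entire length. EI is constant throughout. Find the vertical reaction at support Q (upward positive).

R_Q = 126.1 kN

Insert a hinge at Q; M_Q is the redundant, and each span becomes simply supported.
Rotations at Q on the released spans (each span's end-slope, ×1/EI):
  span PQ: point load 106 at a = 2.9: Pab(L + a)/(6LEI) = 222.9/EI
  span QR: UDL 16: wL³/(24EI) = 93.74/EI
  relative rotation θ_0 = (222.9 + 93.74)/EI = 316.6/EI
A unit hogging moment at Q produces rotation L₁/(3EI) + L₂/(3EI) = 3.667/EI.
Compatibility: M_Q·(L₁+L₂)/(3EI) = θ_0, giving M_Q = 86.35 kN·m (hogging).
Span PQ, ΣM about P with M_Q applied at Q: R_Q^{PQ}·5.8 = 307.4 + 86.35, so R_Q^{PQ} = 67.89 kN and R_P = 106 − 67.89 = 38.11 kN.
Span QR, ΣM about R: R_Q^{QR}·5.2 = 216.3 + 86.35, so R_Q^{QR} = 58.21 kN and R_R = 83.2 − 58.21 = 24.99 kN.
R_Q = 67.89 + 58.21 = 126.1 kN.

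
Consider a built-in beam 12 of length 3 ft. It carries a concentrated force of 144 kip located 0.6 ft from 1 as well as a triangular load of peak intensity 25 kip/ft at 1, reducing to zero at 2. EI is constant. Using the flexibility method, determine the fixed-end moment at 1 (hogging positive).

Take the two fixed-end moments M_1, M_2 as redundants; the released structure is the simple span 12.
On the primary (simply-supported) span, the end slopes from the loading are:
  at 1: point load 144 at a = 0.6: Pab(L + b)/(6LEI) = 62.21/EI
  at 2: point load 144 at a = 0.6: Pab(L + a)/(6LEI) = 41.47/EI
  at 1: triangular load, peak 25: w₀L³/(45EI) = 15/EI
  at 2: triangular load, peak 25: 7w₀L³/(360EI) = 13.12/EI
  θ_10 = 77.21/EI,  θ_20 = 54.6/EI
Flexibility coefficients: a unit moment at one end gives L/(3EI) there and L/(6EI) at the far end, so f₁₁ = f₂₂ = 1/EI and f₁₂ = f₂₁ = 0.5/EI.
Compatibility — zero rotation at each built-in end:
  1 M_1 + 0.5 M_2 = 77.21
  0.5 M_1 + 1 M_2 = 54.6
Solving the pair gives M_1 = 66.55 kip·ft and M_2 = 21.32 kip·ft (hogging).

M_1 = 66.55 kip·ft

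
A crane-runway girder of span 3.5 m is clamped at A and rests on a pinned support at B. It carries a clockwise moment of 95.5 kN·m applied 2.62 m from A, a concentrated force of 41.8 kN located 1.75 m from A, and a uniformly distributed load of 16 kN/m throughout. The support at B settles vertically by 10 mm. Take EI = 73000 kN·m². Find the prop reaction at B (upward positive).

Take the reaction at B as the redundant and release it; the primary structure is a cantilever fixed at A.
Primary-structure tip deflection at B by superposition:
  clockwise couple 95.5 at a = 2.62: M₀a(2L − a)/(2EI) = 548/EI
  point load 41.8 at a = 1.75: Pa²(3L − a)/(6EI) = 186.7/EI
  UDL 16: wL⁴/(8EI) = 300.1/EI
  δ_0 = 1035/EI
Tip deflection under a unit load at B: L³/(3EI) = 14.29/EI.
With EI = 73000 kN·m²: δ_0 = 0.014175 m and δ_{BB} = 0.000196 m/kN.
Compatibility — the beam at B must follow the support down by 0.01 m: δ_0 − R_B·δ_{BB} = 0.01, so R_B = (0.014175 − 0.01)/0.000196 = 21.33 kN.

R_B = 21.33 kN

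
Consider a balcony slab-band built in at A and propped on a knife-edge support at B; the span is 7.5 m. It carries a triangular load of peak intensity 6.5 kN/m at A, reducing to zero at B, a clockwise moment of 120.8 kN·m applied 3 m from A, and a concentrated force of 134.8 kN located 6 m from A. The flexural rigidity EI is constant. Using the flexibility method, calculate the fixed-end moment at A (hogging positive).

M_A = 126.3 kN·m

Take the reaction at B as the redundant and release it; the primary structure is a cantilever fixed at A.
Deflection at B on the released cantilever, summing each load's contribution:
  triangular load, peak 6.5 at the fixed end: w₀L⁴/(30EI) = 685.5/EI
  clockwise couple 120.8 at a = 3: M₀a(2L − a)/(2EI) = 2174/EI
  point load 134.8 at a = 6: Pa²(3L − a)/(6EI) = 13345/EI
  δ_0 = 16205/EI
Flexibility coefficient — unit upward force at B: δ_{BB} = L³/(3EI) = 140.6/EI.
The prop prevents deflection at B: R_B = δ_0/δ_{BB} = 16205/140.6 = 115.2 kN.
Moment equilibrium about A: M_A = Σ(load moments about A) − R_B·L = 990.5 − 115.2×7.5 = 126.3 kN·m.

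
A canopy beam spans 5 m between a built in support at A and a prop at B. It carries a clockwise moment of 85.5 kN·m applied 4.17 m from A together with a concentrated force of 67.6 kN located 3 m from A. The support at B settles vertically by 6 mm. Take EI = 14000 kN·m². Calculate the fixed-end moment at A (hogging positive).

M_A = 27.65 kN·m

Take the reaction at B as the redundant and release it; the primary structure is a cantilever fixed at A.
Downward deflection at the released point B due to the loads:
  clockwise couple 85.5 at a = 4.17: M₀a(2L − a)/(2EI) = 1039/EI
  point load 67.6 at a = 3: Pa²(3L − a)/(6EI) = 1217/EI
  δ_0 = 2256/EI
Flexibility coefficient — unit upward force at B: δ_{BB} = L³/(3EI) = 41.67/EI.
With EI = 14000 kN·m²: δ_0 = 0.16115 m and δ_{BB} = 0.002976 m/kN.
Compatibility — the beam at B must follow the support down by 0.006 m: δ_0 − R_B·δ_{BB} = 0.006, so R_B = (0.16115 − 0.006)/0.002976 = 52.13 kN.
Moment equilibrium about A: M_A = Σ(load moments about A) − R_B·L = 288.3 − 52.13×5 = 27.65 kN·m.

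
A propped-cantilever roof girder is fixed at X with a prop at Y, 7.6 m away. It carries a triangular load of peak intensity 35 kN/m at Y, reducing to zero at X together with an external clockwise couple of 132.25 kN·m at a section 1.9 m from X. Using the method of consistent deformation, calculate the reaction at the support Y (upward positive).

Remove the prop at Y; the released (primary) structure is a cantilever built in at X.
Deflection at Y on the released cantilever, summing each load's contribution:
  triangular load, peak 35 at the free end: 11w₀L⁴/(120EI) = 10704/EI
  clockwise couple 132.25 at a = 1.9: M₀a(2L − a)/(2EI) = 1671/EI
  δ_0 = 12375/EI
Tip deflection under a unit load at Y: L³/(3EI) = 146.3/EI.
The prop prevents deflection at Y: R_Y = δ_0/δ_{YY} = 12375/146.3 = 84.57 kN.

R_Y = 84.57 kN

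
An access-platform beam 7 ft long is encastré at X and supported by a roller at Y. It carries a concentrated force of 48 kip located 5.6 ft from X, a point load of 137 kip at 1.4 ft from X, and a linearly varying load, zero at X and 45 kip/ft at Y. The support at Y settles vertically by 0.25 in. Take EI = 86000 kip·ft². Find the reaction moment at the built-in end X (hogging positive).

Take the reaction at Y as the redundant and release it; the primary structure is a cantilever fixed at X.
Primary-structure tip deflection at Y by superposition:
  point load 48 at a = 5.6: Pa²(3L − a)/(6EI) = 3864/EI
  point load 137 at a = 1.4: Pa²(3L − a)/(6EI) = 877.2/EI
  triangular load, peak 45 at the free end: 11w₀L⁴/(120EI) = 9904/EI
  δ_0 = 14645/EI
Flexibility coefficient — unit upward force at Y: δ_{YY} = L³/(3EI) = 114.3/EI.
With EI = 86000 kip·ft²: δ_0 = 0.17029 ft and δ_{YY} = 0.001329 ft/kip.
Compatibility — the beam at Y must follow the support down by 0.02083 ft: δ_0 − R_Y·δ_{YY} = 0.02083, so R_Y = (0.17029 − 0.02083)/0.001329 = 112.4 kip.
Moment equilibrium about X: M_X = Σ(load moments about X) − R_Y·L = 1196 − 112.4×7 = 408.7 kip·ft.

M_X = 408.7 kip·ft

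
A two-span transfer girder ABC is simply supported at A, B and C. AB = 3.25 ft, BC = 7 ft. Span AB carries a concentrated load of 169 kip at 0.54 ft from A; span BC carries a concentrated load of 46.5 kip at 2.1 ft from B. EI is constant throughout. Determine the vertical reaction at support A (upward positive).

R_A = 124.4 kip

Insert a hinge at B; M_B is the redundant, and each span becomes simply supported.
End slopes at the hinge B, treating each span as simply supported:
  span AB: point load 169 at a = 0.54: Pab(L + a)/(6LEI) = 48.07/EI
  span BC: point load 46.5 at a = 2.1: Pab(L + b)/(6LEI) = 135.6/EI
  relative rotation θ_0 = (48.07 + 135.6)/EI = 183.6/EI
A unit hogging moment at B produces rotation L₁/(3EI) + L₂/(3EI) = 3.417/EI.
Compatibility: M_B·(L₁+L₂)/(3EI) = θ_0, giving M_B = 53.75 kip·ft (hogging).
Span AB, ΣM about A with M_B applied at B: R_B^{AB}·3.25 = 91.26 + 53.75, so R_B^{AB} = 44.62 kip and R_A = 169 − 44.62 = 124.4 kip.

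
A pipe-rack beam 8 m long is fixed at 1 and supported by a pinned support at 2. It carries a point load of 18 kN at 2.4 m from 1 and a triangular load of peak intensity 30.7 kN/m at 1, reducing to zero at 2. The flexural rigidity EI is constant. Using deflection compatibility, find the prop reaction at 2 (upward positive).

Choose R_2 as the redundant. The primary structure is the cantilever fixed at 1.
Primary-structure tip deflection at 2 by superposition:
  point load 18 at a = 2.4: Pa²(3L − a)/(6EI) = 373.2/EI
  triangular load, peak 30.7 at the fixed end: w₀L⁴/(30EI) = 4192/EI
  δ_0 = 4565/EI
Tip deflection under a unit load at 2: L³/(3EI) = 170.7/EI.
The prop prevents deflection at 2: R_2 = δ_0/δ_{22} = 4565/170.7 = 26.75 kN.

R_2 = 26.75 kN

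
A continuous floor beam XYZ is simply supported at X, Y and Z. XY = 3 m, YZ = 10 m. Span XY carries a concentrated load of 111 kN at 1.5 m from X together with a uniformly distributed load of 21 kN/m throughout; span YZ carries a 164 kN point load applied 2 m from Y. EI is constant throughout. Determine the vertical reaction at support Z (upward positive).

R_Z = 12.65 kN

Release continuity at Y by inserting a hinge; the redundant is the internal moment M_Y. The primary structure is two simply-supported spans XY and YZ.
End slopes at the hinge Y, treating each span as simply supported:
  span XY: point load 111 at a = 1.5: Pab(L + a)/(6LEI) = 62.44/EI
  span XY: UDL 21: wL³/(24EI) = 23.62/EI
  span YZ: point load 164 at a = 2: Pab(L + b)/(6LEI) = 787.2/EI
  relative rotation θ_0 = (86.06 + 787.2)/EI = 873.3/EI
A unit hogging moment at Y produces rotation L₁/(3EI) + L₂/(3EI) = 4.333/EI.
Slope continuity at Y: θ_0 = M_Y·4.333/EI, so M_Y = 873.3/4.333 = 201.5 kN·m (hogging).
Span YZ, ΣM about Z: R_Y^{YZ}·10 = 1312 + 201.5, so R_Y^{YZ} = 151.4 kN and R_Z = 164 − 151.4 = 12.65 kN.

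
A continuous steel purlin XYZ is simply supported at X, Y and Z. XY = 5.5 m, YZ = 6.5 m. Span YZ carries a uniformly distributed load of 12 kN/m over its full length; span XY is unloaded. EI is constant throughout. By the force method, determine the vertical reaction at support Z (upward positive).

R_Z = 33.72 kN

Insert a hinge at Y; M_Y is the redundant, and each span becomes simply supported.
End slopes at the hinge Y, treating each span as simply supported:
  span YZ: UDL 12: wL³/(24EI) = 137.3/EI
  relative rotation θ_0 = (0 + 137.3)/EI = 137.3/EI
A unit hogging moment at Y produces rotation L₁/(3EI) + L₂/(3EI) = 4/EI.
Compatibility: M_Y·(L₁+L₂)/(3EI) = θ_0, giving M_Y = 34.33 kN·m (hogging).
Span YZ, ΣM about Z: R_Y^{YZ}·6.5 = 253.5 + 34.33, so R_Y^{YZ} = 44.28 kN and R_Z = 78 − 44.28 = 33.72 kN.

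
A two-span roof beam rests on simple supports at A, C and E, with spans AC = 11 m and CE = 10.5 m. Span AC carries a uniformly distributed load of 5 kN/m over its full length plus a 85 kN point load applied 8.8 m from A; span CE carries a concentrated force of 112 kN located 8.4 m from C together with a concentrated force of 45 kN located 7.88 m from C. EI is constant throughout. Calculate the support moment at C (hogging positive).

M_C = 189.7 kN·m

Take M_C as the redundant. Released structure: two simple spans AC and CE with a hinge at C.
End slopes at the hinge C, treating each span as simply supported:
  span AC: UDL 5: wL³/(24EI) = 277.3/EI
  span AC: point load 85 at a = 8.8: Pab(L + a)/(6LEI) = 493.7/EI
  span CE: point load 112 at a = 8.4: Pab(L + b)/(6LEI) = 395.1/EI
  span CE: point load 45 at a = 7.88: Pab(L + b)/(6LEI) = 193.5/EI
  relative rotation θ_0 = (771 + 588.6)/EI = 1360/EI
A unit hogging moment at C produces rotation L₁/(3EI) + L₂/(3EI) = 7.167/EI.
Slope continuity at C: θ_0 = M_C·7.167/EI, so M_C = 1360/7.167 = 189.7 kN·m (hogging).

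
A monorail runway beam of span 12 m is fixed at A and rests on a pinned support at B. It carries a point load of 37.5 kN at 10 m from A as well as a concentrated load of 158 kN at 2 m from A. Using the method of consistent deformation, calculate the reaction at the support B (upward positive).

R_B = 34.43 kN

Choose R_B as the redundant. The primary structure is the cantilever fixed at A.
Free-end deflection of the primary structure under the applied loading (downward +):
  point load 37.5 at a = 10: Pa²(3L − a)/(6EI) = 16250/EI
  point load 158 at a = 2: Pa²(3L − a)/(6EI) = 3581/EI
  δ_0 = 19831/EI
Flexibility coefficient — unit upward force at B: δ_{BB} = L³/(3EI) = 576/EI.
Compatibility at B: δ_0 − R_B·δ_{BB} = 0, so R_B = 19831/576 = 34.43 kN.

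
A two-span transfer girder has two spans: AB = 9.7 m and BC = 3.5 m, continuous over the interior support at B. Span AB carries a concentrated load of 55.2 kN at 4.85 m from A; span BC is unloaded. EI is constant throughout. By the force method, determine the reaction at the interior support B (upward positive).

R_B = 56.28 kN

Insert a hinge at B; M_B is the redundant, and each span becomes simply supported.
Rotations at B on the released spans (each span's end-slope, ×1/EI):
  span AB: point load 55.2 at a = 4.85: Pab(L + a)/(6LEI) = 324.6/EI
  relative rotation θ_0 = (324.6 + 0)/EI = 324.6/EI
A unit hogging moment at B produces rotation L₁/(3EI) + L₂/(3EI) = 4.4/EI.
Slope continuity at B: θ_0 = M_B·4.4/EI, so M_B = 324.6/4.4 = 73.78 kN·m (hogging).
Span AB, ΣM about A with M_B applied at B: R_B^{AB}·9.7 = 267.7 + 73.78, so R_B^{AB} = 35.21 kN and R_A = 55.2 − 35.21 = 19.99 kN.
Span BC, ΣM about C: R_B^{BC}·3.5 = 0 + 73.78, so R_B^{BC} = 21.08 kN and R_C = 0 − 21.08 = -21.08 kN.
R_B = 35.21 + 21.08 = 56.28 kN.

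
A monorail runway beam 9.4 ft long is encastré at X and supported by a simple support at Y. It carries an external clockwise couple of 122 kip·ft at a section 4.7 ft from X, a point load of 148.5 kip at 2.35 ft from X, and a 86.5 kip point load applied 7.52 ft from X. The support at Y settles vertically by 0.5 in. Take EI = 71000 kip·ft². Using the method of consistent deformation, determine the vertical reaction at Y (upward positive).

Choose R_Y as the redundant. The primary structure is the cantilever fixed at X.
Primary-structure tip deflection at Y by superposition:
  clockwise couple 122 at a = 4.7: M₀a(2L − a)/(2EI) = 4042/EI
  point load 148.5 at a = 2.35: Pa²(3L − a)/(6EI) = 3533/EI
  point load 86.5 at a = 7.52: Pa²(3L − a)/(6EI) = 16860/EI
  δ_0 = 24435/EI
Tip deflection under a unit load at Y: L³/(3EI) = 276.9/EI.
With EI = 71000 kip·ft²: δ_0 = 0.34416 ft and δ_{YY} = 0.003899 ft/kip.
Compatibility — the beam at Y must follow the support down by 0.04167 ft: δ_0 − R_Y·δ_{YY} = 0.04167, so R_Y = (0.34416 − 0.04167)/0.003899 = 77.57 kip.

R_Y = 77.57 kip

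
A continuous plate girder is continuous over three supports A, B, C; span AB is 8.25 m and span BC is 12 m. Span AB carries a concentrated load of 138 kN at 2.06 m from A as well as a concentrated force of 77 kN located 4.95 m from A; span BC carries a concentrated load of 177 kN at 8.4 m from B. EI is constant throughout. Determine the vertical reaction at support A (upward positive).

R_A = 100.9 kN

Release continuity at B by inserting a hinge; the redundant is the internal moment M_B. The primary structure is two simply-supported spans AB and BC.
End slopes at the hinge B, treating each span as simply supported:
  span AB: point load 138 at a = 2.06: Pab(L + a)/(6LEI) = 366.5/EI
  span AB: point load 77 at a = 4.95: Pab(L + a)/(6LEI) = 335.4/EI
  span BC: point load 177 at a = 8.4: Pab(L + b)/(6LEI) = 1160/EI
  relative rotation θ_0 = (701.9 + 1160)/EI = 1862/EI
A unit hogging moment at B produces rotation L₁/(3EI) + L₂/(3EI) = 6.75/EI.
Slope continuity at B: θ_0 = M_B·6.75/EI, so M_B = 1862/6.75 = 275.8 kN·m (hogging).
Span AB, ΣM about A with M_B applied at B: R_B^{AB}·8.25 = 665.4 + 275.8, so R_B^{AB} = 114.1 kN and R_A = 215 − 114.1 = 100.9 kN.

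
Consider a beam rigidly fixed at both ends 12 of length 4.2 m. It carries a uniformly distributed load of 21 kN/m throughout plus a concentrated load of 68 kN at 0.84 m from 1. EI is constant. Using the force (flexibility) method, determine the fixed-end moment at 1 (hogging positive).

M_1 = 67.43 kN·m

Release both end moments; the primary structure is a simply-supported span 12 with redundants M_1 and M_2.
On the primary (simply-supported) span, the end slopes from the loading are:
  at 1: UDL 21: wL³/(24EI) = 64.83/EI
  at 2: UDL 21: wL³/(24EI) = 64.83/EI
  at 1: point load 68 at a = 0.84: Pab(L + b)/(6LEI) = 57.58/EI
  at 2: point load 68 at a = 0.84: Pab(L + a)/(6LEI) = 38.38/EI
  θ_10 = 122.4/EI,  θ_20 = 103.2/EI
Flexibility coefficients: a unit moment at one end gives L/(3EI) there and L/(6EI) at the far end, so f₁₁ = f₂₂ = 1.4/EI and f₁₂ = f₂₁ = 0.7/EI.
Compatibility — zero rotation at each built-in end:
  1.4 M_1 + 0.7 M_2 = 122.4
  0.7 M_1 + 1.4 M_2 = 103.2
Solving the pair gives M_1 = 67.43 kN·m and M_2 = 40.01 kN·m (hogging).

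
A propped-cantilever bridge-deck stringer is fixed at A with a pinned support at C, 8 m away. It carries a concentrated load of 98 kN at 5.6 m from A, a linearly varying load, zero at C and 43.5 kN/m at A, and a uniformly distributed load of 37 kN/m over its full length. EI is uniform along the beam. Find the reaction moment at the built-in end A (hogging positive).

M_A = 588.6 kN·m

Choose R_C as the redundant. The primary structure is the cantilever fixed at A.
Free-end deflection of the primary structure under the applied loading (downward +):
  point load 98 at a = 5.6: Pa²(3L − a)/(6EI) = 9425/EI
  triangular load, peak 43.5 at the fixed end: w₀L⁴/(30EI) = 5939/EI
  UDL 37: wL⁴/(8EI) = 18944/EI
  δ_0 = 34308/EI
Tip deflection under a unit load at C: L³/(3EI) = 170.7/EI.
The prop prevents deflection at C: R_C = δ_0/δ_{CC} = 34308/170.7 = 201 kN.
Moment equilibrium about A: M_A = Σ(load moments about A) − R_C·L = 2197 − 201×8 = 588.6 kN·m.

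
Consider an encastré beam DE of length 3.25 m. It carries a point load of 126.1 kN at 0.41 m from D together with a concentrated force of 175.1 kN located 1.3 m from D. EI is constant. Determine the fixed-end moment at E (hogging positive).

Release both end moments; the primary structure is a simply-supported span DE with redundants M_D and M_E.
End rotations of the released simple span under the applied load (×1/EI):
  at D: point load 126.1 at a = 0.41: Pab(L + b)/(6LEI) = 45.86/EI
  at E: point load 126.1 at a = 0.41: Pab(L + a)/(6LEI) = 27.56/EI
  at D: point load 175.1 at a = 1.3: Pab(L + b)/(6LEI) = 118.4/EI
  at E: point load 175.1 at a = 1.3: Pab(L + a)/(6LEI) = 103.6/EI
  θ_D0 = 164.2/EI,  θ_E0 = 131.1/EI
Flexibility coefficients: a unit moment at one end gives L/(3EI) there and L/(6EI) at the far end, so f₁₁ = f₂₂ = 1.083/EI and f₁₂ = f₂₁ = 0.5417/EI.
Compatibility — zero rotation at each built-in end:
  1.083 M_D + 0.5417 M_E = 164.2
  0.5417 M_D + 1.083 M_E = 131.1
Solving the pair gives M_D = 121.4 kN·m and M_E = 60.33 kN·m (hogging).

M_E = 60.33 kN·m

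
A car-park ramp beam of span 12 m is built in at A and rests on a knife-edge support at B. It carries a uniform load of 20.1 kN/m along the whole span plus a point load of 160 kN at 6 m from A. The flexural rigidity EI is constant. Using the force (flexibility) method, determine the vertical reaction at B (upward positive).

R_B = 140.4 kN

Choose R_B as the redundant. The primary structure is the cantilever fixed at A.
Free-end deflection of the primary structure under the applied loading (downward +):
  UDL 20.1: wL⁴/(8EI) = 52099/EI
  point load 160 at a = 6: Pa²(3L − a)/(6EI) = 28800/EI
  δ_0 = 80899/EI
Tip deflection under a unit load at B: L³/(3EI) = 576/EI.
The prop prevents deflection at B: R_B = δ_0/δ_{BB} = 80899/576 = 140.4 kN.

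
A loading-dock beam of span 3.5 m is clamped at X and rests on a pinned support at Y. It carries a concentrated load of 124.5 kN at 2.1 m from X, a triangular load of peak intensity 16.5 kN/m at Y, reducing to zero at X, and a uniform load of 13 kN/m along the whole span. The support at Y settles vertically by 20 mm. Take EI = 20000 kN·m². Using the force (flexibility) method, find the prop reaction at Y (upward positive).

R_Y = 58.74 kN

Choose R_Y as the redundant. The primary structure is the cantilever fixed at X.
Primary-structure tip deflection at Y by superposition:
  point load 124.5 at a = 2.1: Pa²(3L − a)/(6EI) = 768.7/EI
  triangular load, peak 16.5 at the free end: 11w₀L⁴/(120EI) = 227/EI
  UDL 13: wL⁴/(8EI) = 243.9/EI
  δ_0 = 1239/EI
Tip deflection under a unit load at Y: L³/(3EI) = 14.29/EI.
With EI = 20000 kN·m²: δ_0 = 0.061974 m and δ_{YY} = 0.000715 m/kN.
Compatibility — the beam at Y must follow the support down by 0.02 m: δ_0 − R_Y·δ_{YY} = 0.02, so R_Y = (0.061974 − 0.02)/0.000715 = 58.74 kN.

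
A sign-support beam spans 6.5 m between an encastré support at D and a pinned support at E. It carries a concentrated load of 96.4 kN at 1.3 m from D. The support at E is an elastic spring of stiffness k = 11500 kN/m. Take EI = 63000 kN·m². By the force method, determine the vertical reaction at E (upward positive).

R_E = 5.094 kN

Take the reaction at E as the redundant and release it; the primary structure is a cantilever fixed at D.
Downward deflection at the released point E due to the loads:
  point load 96.4 at a = 1.3: Pa²(3L − a)/(6EI) = 494.2/EI
Tip deflection under a unit load at E: L³/(3EI) = 91.54/EI.
With EI = 63000 kN·m²: δ_0 = 0.007844 m and δ_{EE} = 0.001453 m/kN.
Compatibility — the spring shortens by R_E/k under the reaction it provides: δ_0 − R_E·δ_{EE} = R_E/k. With 1/k = 0.000087 m/kN, R_E = δ_0 / (δ_{EE} + 1/k) = 0.007844 / (0.001453 + 0.000087) = 5.094 kN.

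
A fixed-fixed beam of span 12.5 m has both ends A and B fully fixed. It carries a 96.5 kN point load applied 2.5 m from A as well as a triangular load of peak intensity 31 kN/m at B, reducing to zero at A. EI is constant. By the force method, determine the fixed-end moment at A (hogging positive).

M_A = 315.9 kN·m

Take the two fixed-end moments M_A, M_B as redundants; the released structure is the simple span AB.
On the primary (simply-supported) span, the end slopes from the loading are:
  at A: point load 96.5 at a = 2.5: Pab(L + b)/(6LEI) = 723.8/EI
  at B: point load 96.5 at a = 2.5: Pab(L + a)/(6LEI) = 482.5/EI
  at A: triangular load, peak 31: 7w₀L³/(360EI) = 1177/EI
  at B: triangular load, peak 31: w₀L³/(45EI) = 1345/EI
  θ_A0 = 1901/EI,  θ_B0 = 1828/EI
Flexibility coefficients: a unit moment at one end gives L/(3EI) there and L/(6EI) at the far end, so f₁₁ = f₂₂ = 4.167/EI and f₁₂ = f₂₁ = 2.083/EI.
Compatibility — zero rotation at each built-in end:
  4.167 M_A + 2.083 M_B = 1901
  2.083 M_A + 4.167 M_B = 1828
Solving the pair gives M_A = 315.9 kN·m and M_B = 280.8 kN·m (hogging).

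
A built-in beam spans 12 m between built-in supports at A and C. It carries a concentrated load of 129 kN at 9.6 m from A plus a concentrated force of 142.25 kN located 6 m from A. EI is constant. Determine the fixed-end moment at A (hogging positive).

Take the two fixed-end moments M_A, M_C as redundants; the released structure is the simple span AC.
End rotations of the released simple span under the applied load (×1/EI):
  at A: point load 129 at a = 9.6: Pab(L + b)/(6LEI) = 594.4/EI
  at C: point load 129 at a = 9.6: Pab(L + a)/(6LEI) = 891.6/EI
  at A: point load 142.25 at a = 6: Pab(L + b)/(6LEI) = 1280/EI
  at C: point load 142.25 at a = 6: Pab(L + a)/(6LEI) = 1280/EI
  θ_A0 = 1875/EI,  θ_C0 = 2172/EI
Flexibility coefficients: a unit moment at one end gives L/(3EI) there and L/(6EI) at the far end, so f₁₁ = f₂₂ = 4/EI and f₁₂ = f₂₁ = 2/EI.
Compatibility — zero rotation at each built-in end:
  4 M_A + 2 M_C = 1875
  2 M_A + 4 M_C = 2172
Solving the pair gives M_A = 262.9 kN·m and M_C = 411.5 kN·m (hogging).

M_A = 262.9 kN·m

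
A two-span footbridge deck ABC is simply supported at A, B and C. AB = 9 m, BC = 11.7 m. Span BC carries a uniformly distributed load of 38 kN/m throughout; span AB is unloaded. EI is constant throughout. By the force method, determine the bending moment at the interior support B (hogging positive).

Take M_B as the redundant. Released structure: two simple spans AB and BC with a hinge at B.
Rotations at B on the released spans (each span's end-slope, ×1/EI):
  span BC: UDL 38: wL³/(24EI) = 2536/EI
  relative rotation θ_0 = (0 + 2536)/EI = 2536/EI
A unit hogging moment at B produces rotation L₁/(3EI) + L₂/(3EI) = 6.9/EI.
Compatibility: M_B·(L₁+L₂)/(3EI) = θ_0, giving M_B = 367.5 kN·m (hogging).

M_B = 367.5 kN·m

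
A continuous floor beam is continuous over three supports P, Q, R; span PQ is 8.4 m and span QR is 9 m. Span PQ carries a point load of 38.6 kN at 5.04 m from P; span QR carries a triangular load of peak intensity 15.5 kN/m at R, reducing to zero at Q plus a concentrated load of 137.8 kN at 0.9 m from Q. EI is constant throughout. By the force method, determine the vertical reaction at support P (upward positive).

R_P = 0.8231 kN

Release continuity at Q by inserting a hinge; the redundant is the internal moment M_Q. The primary structure is two simply-supported spans PQ and QR.
End slopes at the hinge Q, treating each span as simply supported:
  span PQ: point load 38.6 at a = 5.04: Pab(L + a)/(6LEI) = 174.3/EI
  span QR: triangular load, peak 15.5: 7w₀L³/(360EI) = 219.7/EI
  span QR: point load 137.8 at a = 0.9: Pab(L + b)/(6LEI) = 318.1/EI
  relative rotation θ_0 = (174.3 + 537.8)/EI = 712.1/EI
A unit hogging moment at Q produces rotation L₁/(3EI) + L₂/(3EI) = 5.8/EI.
Compatibility: M_Q·(L₁+L₂)/(3EI) = θ_0, giving M_Q = 122.8 kN·m (hogging).
Span PQ, ΣM about P with M_Q applied at Q: R_Q^{PQ}·8.4 = 194.5 + 122.8, so R_Q^{PQ} = 37.78 kN and R_P = 38.6 − 37.78 = 0.8231 kN.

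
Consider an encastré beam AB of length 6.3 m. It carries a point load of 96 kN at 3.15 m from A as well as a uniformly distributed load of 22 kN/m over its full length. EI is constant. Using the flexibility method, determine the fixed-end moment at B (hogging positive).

Release both end moments; the primary structure is a simply-supported span AB with redundants M_A and M_B.
End rotations of the released simple span under the applied load (×1/EI):
  at A: point load 96 at a = 3.15: Pab(L + b)/(6LEI) = 238.1/EI
  at B: point load 96 at a = 3.15: Pab(L + a)/(6LEI) = 238.1/EI
  at A: UDL 22: wL³/(24EI) = 229.2/EI
  at B: UDL 22: wL³/(24EI) = 229.2/EI
  θ_A0 = 467.3/EI,  θ_B0 = 467.3/EI
Flexibility coefficients: a unit moment at one end gives L/(3EI) there and L/(6EI) at the far end, so f₁₁ = f₂₂ = 2.1/EI and f₁₂ = f₂₁ = 1.05/EI.
Compatibility — zero rotation at each built-in end:
  2.1 M_A + 1.05 M_B = 467.3
  1.05 M_A + 2.1 M_B = 467.3
Solving the pair gives M_A = 148.4 kN·m and M_B = 148.4 kN·m (hogging).

M_B = 148.4 kN·m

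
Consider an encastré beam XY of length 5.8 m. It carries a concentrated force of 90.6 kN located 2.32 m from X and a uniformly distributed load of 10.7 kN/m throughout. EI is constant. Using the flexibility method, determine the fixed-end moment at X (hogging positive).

M_X = 105.7 kN·m

Take the two fixed-end moments M_X, M_Y as redundants; the released structure is the simple span XY.
On the primary (simply-supported) span, the end slopes from the loading are:
  at X: point load 90.6 at a = 2.32: Pab(L + b)/(6LEI) = 195.1/EI
  at Y: point load 90.6 at a = 2.32: Pab(L + a)/(6LEI) = 170.7/EI
  at X: UDL 10.7: wL³/(24EI) = 86.99/EI
  at Y: UDL 10.7: wL³/(24EI) = 86.99/EI
  θ_X0 = 282/EI,  θ_Y0 = 257.7/EI
Flexibility coefficients: a unit moment at one end gives L/(3EI) there and L/(6EI) at the far end, so f₁₁ = f₂₂ = 1.933/EI and f₁₂ = f₂₁ = 0.9667/EI.
Compatibility — zero rotation at each built-in end:
  1.933 M_X + 0.9667 M_Y = 282
  0.9667 M_X + 1.933 M_Y = 257.7
Solving the pair gives M_X = 105.7 kN·m and M_Y = 80.44 kN·m (hogging).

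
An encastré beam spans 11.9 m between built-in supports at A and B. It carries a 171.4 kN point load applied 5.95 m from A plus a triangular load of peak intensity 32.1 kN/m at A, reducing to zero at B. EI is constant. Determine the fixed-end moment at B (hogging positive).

Release both end moments; the primary structure is a simply-supported span AB with redundants M_A and M_B.
End rotations of the released simple span under the applied load (×1/EI):
  at A: point load 171.4 at a = 5.95: Pab(L + b)/(6LEI) = 1517/EI
  at B: point load 171.4 at a = 5.95: Pab(L + a)/(6LEI) = 1517/EI
  at A: triangular load, peak 32.1: w₀L³/(45EI) = 1202/EI
  at B: triangular load, peak 32.1: 7w₀L³/(360EI) = 1052/EI
  θ_A0 = 2719/EI,  θ_B0 = 2569/EI
Flexibility coefficients: a unit moment at one end gives L/(3EI) there and L/(6EI) at the far end, so f₁₁ = f₂₂ = 3.967/EI and f₁₂ = f₂₁ = 1.983/EI.
Compatibility — zero rotation at each built-in end:
  3.967 M_A + 1.983 M_B = 2719
  1.983 M_A + 3.967 M_B = 2569
Solving the pair gives M_A = 482.2 kN·m and M_B = 406.5 kN·m (hogging).

M_B = 406.5 kN·m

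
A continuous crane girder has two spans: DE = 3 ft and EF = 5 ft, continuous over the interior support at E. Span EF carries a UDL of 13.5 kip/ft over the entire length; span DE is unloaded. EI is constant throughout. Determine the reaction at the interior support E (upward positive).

R_E = 47.81 kip

Insert a hinge at E; M_E is the redundant, and each span becomes simply supported.
Discontinuity in slope at E on the released structure — sum the simple-span end rotations:
  span EF: UDL 13.5: wL³/(24EI) = 70.31/EI
  relative rotation θ_0 = (0 + 70.31)/EI = 70.31/EI
A unit hogging moment at E produces rotation L₁/(3EI) + L₂/(3EI) = 2.667/EI.
Slope continuity at E: θ_0 = M_E·2.667/EI, so M_E = 70.31/2.667 = 26.37 kip·ft (hogging).
Span DE, ΣM about D with M_E applied at E: R_E^{DE}·3 = 0 + 26.37, so R_E^{DE} = 8.789 kip and R_D = 0 − 8.789 = -8.789 kip.
Span EF, ΣM about F: R_E^{EF}·5 = 168.8 + 26.37, so R_E^{EF} = 39.02 kip and R_F = 67.5 − 39.02 = 28.48 kip.
R_E = 8.789 + 39.02 = 47.81 kip.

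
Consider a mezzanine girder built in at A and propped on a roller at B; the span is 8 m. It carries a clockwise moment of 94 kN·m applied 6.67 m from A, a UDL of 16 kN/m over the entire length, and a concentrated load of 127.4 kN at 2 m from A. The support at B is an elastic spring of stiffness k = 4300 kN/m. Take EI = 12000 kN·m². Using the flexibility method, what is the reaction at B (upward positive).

Choose R_B as the redundant. The primary structure is the cantilever fixed at A.
Deflection at B on the released cantilever, summing each load's contribution:
  clockwise couple 94 at a = 6.67: M₀a(2L − a)/(2EI) = 2925/EI
  UDL 16: wL⁴/(8EI) = 8192/EI
  point load 127.4 at a = 2: Pa²(3L − a)/(6EI) = 1869/EI
  δ_0 = 12985/EI
Flexibility coefficient — unit upward force at B: δ_{BB} = L³/(3EI) = 170.7/EI.
With EI = 12000 kN·m²: δ_0 = 1.0821 m and δ_{BB} = 0.014222 m/kN.
Compatibility — the spring shortens by R_B/k under the reaction it provides: δ_0 − R_B·δ_{BB} = R_B/k. With 1/k = 0.000233 m/kN, R_B = δ_0 / (δ_{BB} + 1/k) = 1.0821 / (0.014222 + 0.000233) = 74.86 kN.

R_B = 74.86 kN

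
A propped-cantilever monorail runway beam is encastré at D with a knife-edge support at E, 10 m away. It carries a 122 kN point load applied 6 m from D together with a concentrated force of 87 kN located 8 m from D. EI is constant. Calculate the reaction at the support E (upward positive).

Take the reaction at E as the redundant and release it; the primary structure is a cantilever fixed at D.
Deflection at E on the released cantilever, summing each load's contribution:
  point load 122 at a = 6: Pa²(3L − a)/(6EI) = 17568/EI
  point load 87 at a = 8: Pa²(3L − a)/(6EI) = 20416/EI
  δ_0 = 37984/EI
Tip deflection under a unit load at E: L³/(3EI) = 333.3/EI.
Compatibility at E: δ_0 − R_E·δ_{EE} = 0, so R_E = 37984/333.3 = 114 kN.

R_E = 114 kN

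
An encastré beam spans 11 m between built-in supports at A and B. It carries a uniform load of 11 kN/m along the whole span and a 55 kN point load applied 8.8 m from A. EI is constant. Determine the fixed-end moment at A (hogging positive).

M_A = 130.3 kN·m

Release both end moments; the primary structure is a simply-supported span AB with redundants M_A and M_B.
Simple-span end rotations at A and B under the given loads:
  at A: UDL 11: wL³/(24EI) = 610/EI
  at B: UDL 11: wL³/(24EI) = 610/EI
  at A: point load 55 at a = 8.8: Pab(L + b)/(6LEI) = 213/EI
  at B: point load 55 at a = 8.8: Pab(L + a)/(6LEI) = 319.4/EI
  θ_A0 = 823/EI,  θ_B0 = 929.5/EI
Flexibility coefficients: a unit moment at one end gives L/(3EI) there and L/(6EI) at the far end, so f₁₁ = f₂₂ = 3.667/EI and f₁₂ = f₂₁ = 1.833/EI.
Compatibility — zero rotation at each built-in end:
  3.667 M_A + 1.833 M_B = 823
  1.833 M_A + 3.667 M_B = 929.5
Solving the pair gives M_A = 130.3 kN·m and M_B = 188.4 kN·m (hogging).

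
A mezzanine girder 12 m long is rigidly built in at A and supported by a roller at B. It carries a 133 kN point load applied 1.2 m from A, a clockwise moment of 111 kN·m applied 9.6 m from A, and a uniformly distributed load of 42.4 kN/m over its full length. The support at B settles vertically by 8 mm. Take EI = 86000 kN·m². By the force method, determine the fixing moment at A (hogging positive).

Release the roller at B. Primary structure: cantilever fixed at A.
Free-end deflection of the primary structure under the applied loading (downward +):
  point load 133 at a = 1.2: Pa²(3L − a)/(6EI) = 1111/EI
  clockwise couple 111 at a = 9.6: M₀a(2L − a)/(2EI) = 7672/EI
  UDL 42.4: wL⁴/(8EI) = 109901/EI
  δ_0 = 118684/EI
Flexibility coefficient — unit upward force at B: δ_{BB} = L³/(3EI) = 576/EI.
With EI = 86000 kN·m²: δ_0 = 1.38 m and δ_{BB} = 0.006698 m/kN.
Compatibility — the beam at B must follow the support down by 0.008 m: δ_0 − R_B·δ_{BB} = 0.008, so R_B = (1.38 − 0.008)/0.006698 = 204.9 kN.
Moment equilibrium about A: M_A = Σ(load moments about A) − R_B·L = 3323 − 204.9×12 = 865.2 kN·m.

M_A = 865.2 kN·m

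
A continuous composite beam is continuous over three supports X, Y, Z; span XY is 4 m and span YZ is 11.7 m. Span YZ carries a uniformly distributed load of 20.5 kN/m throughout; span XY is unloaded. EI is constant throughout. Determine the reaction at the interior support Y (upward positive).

R_Y = 207.6 kN

Release continuity at Y by inserting a hinge; the redundant is the internal moment M_Y. The primary structure is two simply-supported spans XY and YZ.
Rotations at Y on the released spans (each span's end-slope, ×1/EI):
  span YZ: UDL 20.5: wL³/(24EI) = 1368/EI
  relative rotation θ_0 = (0 + 1368)/EI = 1368/EI
A unit hogging moment at Y produces rotation L₁/(3EI) + L₂/(3EI) = 5.233/EI.
Slope continuity at Y: θ_0 = M_Y·5.233/EI, so M_Y = 1368/5.233 = 261.4 kN·m (hogging).
Span XY, ΣM about X with M_Y applied at Y: R_Y^{XY}·4 = 0 + 261.4, so R_Y^{XY} = 65.35 kN and R_X = 0 − 65.35 = -65.35 kN.
Span YZ, ΣM about Z: R_Y^{YZ}·11.7 = 1403 + 261.4, so R_Y^{YZ} = 142.3 kN and R_Z = 239.8 − 142.3 = 97.58 kN.
R_Y = 65.35 + 142.3 = 207.6 kN.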